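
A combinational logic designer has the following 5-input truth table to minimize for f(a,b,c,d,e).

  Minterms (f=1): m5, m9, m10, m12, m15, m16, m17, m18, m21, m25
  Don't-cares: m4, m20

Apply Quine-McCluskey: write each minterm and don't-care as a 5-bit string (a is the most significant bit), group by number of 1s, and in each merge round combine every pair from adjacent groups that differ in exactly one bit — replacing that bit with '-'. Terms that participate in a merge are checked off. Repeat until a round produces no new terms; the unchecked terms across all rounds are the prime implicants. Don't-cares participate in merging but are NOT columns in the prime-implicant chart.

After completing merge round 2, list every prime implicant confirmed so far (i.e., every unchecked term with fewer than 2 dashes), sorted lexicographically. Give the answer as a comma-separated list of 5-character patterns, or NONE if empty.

-1001, 0-100, 01010, 01111, 1-001, 100-0

[col 0] 00100*, 00101*, 01001*, 01010, 01100*, 01111, 10000*, 10001*, 10010*, 10100*, 10101*, 11001*
[col 1] -0100*, -0101*, -1001, 0-100, 0010-*, 1-001, 10-00*, 10-01*, 100-0, 1000-*, 1010-*
[col 2] -010-, 10-0-
Prime implicants: -010-, -1001, 0-100, 01010, 01111, 1-001, 10-0-, 100-0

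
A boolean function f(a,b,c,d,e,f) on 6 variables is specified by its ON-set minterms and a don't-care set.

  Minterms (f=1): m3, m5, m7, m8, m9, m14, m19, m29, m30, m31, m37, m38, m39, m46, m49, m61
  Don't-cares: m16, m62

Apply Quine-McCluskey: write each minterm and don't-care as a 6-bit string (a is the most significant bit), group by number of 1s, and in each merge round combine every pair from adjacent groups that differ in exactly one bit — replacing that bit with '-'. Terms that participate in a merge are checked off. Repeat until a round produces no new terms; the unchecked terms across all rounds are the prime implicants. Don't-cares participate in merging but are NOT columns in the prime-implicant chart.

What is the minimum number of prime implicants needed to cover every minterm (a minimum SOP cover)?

8

[col 0] 000011*, 000101*, 000111*, 001000*, 001001*, 001110*, 010000, 010011*, 011101*, 011110*, 011111*, 100101*, 100110*, 100111*, 101110*, 110001, 111101*, 111110*
[col 1] -00101*, -00111*, -01110*, -11101, -11110*, 0-0011, 0-1110*, 000-11, 0001-1*, 00100-, 0111-1, 01111-, 1-1110*, 10-110, 1001-1*, 10011-
[col 2] --1110, -001-1
Prime implicants: --1110, -001-1, -11101, 0-0011, 000-11, 00100-, 010000, 0111-1, 01111-, 10-110, 10011-, 110001
PI chart (minterm → PIs covering it):
  3 | 0-0011,000-11
  5 | -001-1  (sole → essential)
  7 | -001-1,000-11
  8 | 00100-  (sole → essential)
  9 | 00100-  (sole → essential)
  14 | --1110  (sole → essential)
  19 | 0-0011  (sole → essential)
  29 | -11101,0111-1
  30 | --1110,01111-
  31 | 0111-1,01111-
  37 | -001-1  (sole → essential)
  38 | 10-110,10011-
  39 | -001-1,10011-
  46 | --1110,10-110
  49 | 110001  (sole → essential)
  61 | -11101  (sole → essential)
Essential prime implicants: --1110, -001-1, -11101, 0-0011, 00100-, 110001
Petrick residual → 0111-1, 10-110
Minimum SOP uses 8 PIs: cdef' + b'c'df + bcde'f + a'c'd'ef + a'b'cd'e' + a'bcdf + ab'def' + abc'd'e'f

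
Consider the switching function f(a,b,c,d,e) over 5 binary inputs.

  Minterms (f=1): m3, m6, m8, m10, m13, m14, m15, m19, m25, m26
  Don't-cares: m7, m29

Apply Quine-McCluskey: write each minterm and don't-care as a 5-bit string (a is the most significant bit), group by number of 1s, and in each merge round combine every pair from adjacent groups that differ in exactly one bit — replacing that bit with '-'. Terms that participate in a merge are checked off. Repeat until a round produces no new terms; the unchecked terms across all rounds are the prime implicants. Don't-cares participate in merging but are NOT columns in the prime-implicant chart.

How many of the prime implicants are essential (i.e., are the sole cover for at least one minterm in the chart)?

5

size-2^0 implicants → 00011(✓)  00110(✓)  00111(✓)  01000(✓)  01010(✓)  01101(✓)  01110(✓)  01111(✓)  10011(✓)  11001(✓)  11010(✓)  11101(✓)
size-2^1 implicants → -0011  -1010  -1101  0-110(✓)  0-111(✓)  00-11  0011-(✓)  01-10  010-0  011-1  0111-(✓)  11-01
size-2^2 implicants → 0-11-
Unchecked terms (primes): -0011, -1010, -1101, 0-11-, 00-11, 01-10, 010-0, 011-1, 11-01
Minterm coverage:
  m3 ⊆ -0011,00-11
  m6 ⊆ 0-11- [E]
  m8 ⊆ 010-0 [E]
  m10 ⊆ -1010,01-10,010-0
  m13 ⊆ -1101,011-1
  m14 ⊆ 0-11-,01-10
  m15 ⊆ 0-11-,011-1
  m19 ⊆ -0011 [E]
  m25 ⊆ 11-01 [E]
  m26 ⊆ -1010 [E]
E = {-0011, -1010, 0-11-, 010-0, 11-01}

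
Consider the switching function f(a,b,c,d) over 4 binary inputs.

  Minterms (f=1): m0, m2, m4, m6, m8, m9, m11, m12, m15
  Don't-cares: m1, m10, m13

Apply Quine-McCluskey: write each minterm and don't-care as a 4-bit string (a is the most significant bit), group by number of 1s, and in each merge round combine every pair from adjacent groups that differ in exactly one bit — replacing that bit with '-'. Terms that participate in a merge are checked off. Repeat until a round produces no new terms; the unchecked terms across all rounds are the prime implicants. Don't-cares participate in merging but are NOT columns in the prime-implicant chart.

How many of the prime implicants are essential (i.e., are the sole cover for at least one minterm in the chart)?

2

[col 0] 0000*, 0001*, 0010*, 0100*, 0110*, 1000*, 1001*, 1010*, 1011*, 1100*, 1101*, 1111*
[col 1] -000*, -001*, -010*, -100*, 0-00*, 0-10*, 00-0*, 000-*, 01-0*, 1-00*, 1-01*, 1-11*, 10-0*, 10-1*, 100-*, 101-*, 11-1*, 110-*
[col 2] --00, -0-0, -00-, 0--0, 1--1, 1-0-, 10--
Prime implicants: --00, -0-0, -00-, 0--0, 1--1, 1-0-, 10--
PI chart (minterm → PIs covering it):
  0 | --00,-0-0,-00-,0--0
  2 | -0-0,0--0
  4 | --00,0--0
  6 | 0--0  (sole → essential)
  8 | --00,-0-0,-00-,1-0-,10--
  9 | -00-,1--1,1-0-,10--
  11 | 1--1,10--
  12 | --00,1-0-
  15 | 1--1  (sole → essential)
Essential prime implicants: 0--0, 1--1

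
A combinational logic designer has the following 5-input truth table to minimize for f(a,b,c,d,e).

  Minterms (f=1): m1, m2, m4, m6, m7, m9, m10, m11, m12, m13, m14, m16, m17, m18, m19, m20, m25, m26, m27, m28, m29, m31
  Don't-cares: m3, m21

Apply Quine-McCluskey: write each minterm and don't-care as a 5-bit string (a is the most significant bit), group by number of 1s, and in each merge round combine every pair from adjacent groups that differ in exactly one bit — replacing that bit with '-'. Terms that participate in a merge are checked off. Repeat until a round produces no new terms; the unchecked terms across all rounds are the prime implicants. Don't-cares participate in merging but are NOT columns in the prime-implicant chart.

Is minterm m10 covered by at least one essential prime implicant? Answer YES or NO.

size-2^0 implicants → 00001(✓)  00010(✓)  00011(✓)  00100(✓)  00110(✓)  00111(✓)  01001(✓)  01010(✓)  01011(✓)  01100(✓)  01101(✓)  01110(✓)  10000(✓)  10001(✓)  10010(✓)  10011(✓)  10100(✓)  10101(✓)  11001(✓)  11010(✓)  11011(✓)  11100(✓)  11101(✓)  11111(✓)
size-2^1 implicants → -0001(✓)  -0010(✓)  -0011(✓)  -0100(✓)  -1001(✓)  -1010(✓)  -1011(✓)  -1100(✓)  -1101(✓)  0-001(✓)  0-010(✓)  0-011(✓)  0-100(✓)  0-110(✓)  00-10(✓)  00-11(✓)  000-1(✓)  0001-(✓)  001-0(✓)  0011-(✓)  01-01(✓)  01-10(✓)  010-1(✓)  0101-(✓)  011-0(✓)  0110-(✓)  1-001(✓)  1-010(✓)  1-011(✓)  1-100(✓)  1-101(✓)  10-00(✓)  10-01(✓)  100-0(✓)  100-1(✓)  1000-(✓)  1001-(✓)  1010-(✓)  11-01(✓)  11-11(✓)  110-1(✓)  1101-(✓)  111-1(✓)  1110-(✓)
size-2^2 implicants → --001(✓)  --010(✓)  --011(✓)  --100  -00-1(✓)  -001-(✓)  -1-01  -10-1(✓)  -101-(✓)  -110-  0--10  0-0-1(✓)  0-01-(✓)  0-1-0  00-1-  1--01  1-0-1(✓)  1-01-(✓)  1-10-  10-0-  100--  11--1
size-2^3 implicants → --0-1  --01-
Unchecked terms (primes): --0-1, --01-, --100, -1-01, -110-, 0--10, 0-1-0, 00-1-, 1--01, 1-10-, 10-0-, 100--, 11--1
Minterm coverage:
  m1 ⊆ --0-1 [E]
  m2 ⊆ --01-,0--10,00-1-
  m4 ⊆ --100,0-1-0
  m6 ⊆ 0--10,0-1-0,00-1-
  m7 ⊆ 00-1- [E]
  m9 ⊆ --0-1,-1-01
  m10 ⊆ --01-,0--10
  m11 ⊆ --0-1,--01-
  m12 ⊆ --100,-110-,0-1-0
  m13 ⊆ -1-01,-110-
  m14 ⊆ 0--10,0-1-0
  m16 ⊆ 10-0-,100--
  m17 ⊆ --0-1,1--01,10-0-,100--
  m18 ⊆ --01-,100--
  m19 ⊆ --0-1,--01-,100--
  m20 ⊆ --100,1-10-,10-0-
  m25 ⊆ --0-1,-1-01,1--01,11--1
  m26 ⊆ --01- [E]
  m27 ⊆ --0-1,--01-,11--1
  m28 ⊆ --100,-110-,1-10-
  m29 ⊆ -1-01,-110-,1--01,1-10-,11--1
  m31 ⊆ 11--1 [E]
E = {--0-1, --01-, 00-1-, 11--1}

YES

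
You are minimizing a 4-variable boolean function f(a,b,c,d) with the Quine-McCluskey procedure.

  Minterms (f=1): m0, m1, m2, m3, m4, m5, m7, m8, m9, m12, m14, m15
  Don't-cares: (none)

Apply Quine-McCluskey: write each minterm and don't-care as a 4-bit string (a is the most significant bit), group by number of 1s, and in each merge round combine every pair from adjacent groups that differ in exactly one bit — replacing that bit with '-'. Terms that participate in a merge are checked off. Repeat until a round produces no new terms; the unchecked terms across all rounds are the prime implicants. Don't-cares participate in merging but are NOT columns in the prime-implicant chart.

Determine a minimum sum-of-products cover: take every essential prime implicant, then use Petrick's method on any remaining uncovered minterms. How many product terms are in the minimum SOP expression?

5

[col 0] 0000*, 0001*, 0010*, 0011*, 0100*, 0101*, 0111*, 1000*, 1001*, 1100*, 1110*, 1111*
[col 1] -000*, -001*, -100*, -111, 0-00*, 0-01*, 0-11*, 00-0*, 00-1*, 000-*, 001-*, 01-1*, 010-*, 1-00*, 100-*, 11-0, 111-
[col 2] --00, -00-, 0--1, 0-0-, 00--
Prime implicants: --00, -00-, -111, 0--1, 0-0-, 00--, 11-0, 111-
PI chart (minterm → PIs covering it):
  0 | --00,-00-,0-0-,00--
  1 | -00-,0--1,0-0-,00--
  2 | 00--  (sole → essential)
  3 | 0--1,00--
  4 | --00,0-0-
  5 | 0--1,0-0-
  7 | -111,0--1
  8 | --00,-00-
  9 | -00-  (sole → essential)
  12 | --00,11-0
  14 | 11-0,111-
  15 | -111,111-
Essential prime implicants: -00-, 00--
Petrick residual → --00, 0--1, 111-
Minimum SOP uses 5 PIs: c'd' + b'c' + a'd + a'b' + abc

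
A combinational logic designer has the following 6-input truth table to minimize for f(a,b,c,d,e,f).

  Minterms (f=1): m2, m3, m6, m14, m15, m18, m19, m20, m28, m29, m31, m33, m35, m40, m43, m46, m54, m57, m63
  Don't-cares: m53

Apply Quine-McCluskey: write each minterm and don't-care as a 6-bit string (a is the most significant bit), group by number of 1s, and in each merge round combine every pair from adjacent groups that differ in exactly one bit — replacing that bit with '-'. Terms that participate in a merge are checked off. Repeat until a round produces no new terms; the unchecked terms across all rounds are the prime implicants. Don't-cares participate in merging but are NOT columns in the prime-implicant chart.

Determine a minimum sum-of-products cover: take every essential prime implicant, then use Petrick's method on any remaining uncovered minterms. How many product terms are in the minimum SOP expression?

Round 0: 000010✓ 000011✓ 000110✓ 001110✓ 001111✓ 010010✓ 010011✓ 010100✓ 011100✓ 011101✓ 011111✓ 100001✓ 100011✓ 101000 101011✓ 101110✓ 110101 110110 111001 111111✓
Round 1: -00011 -01110 -11111 0-0010✓ 0-0011✓ 0-1111 00-110 000-10 00001-✓ 00111- 01-100 01001-✓ 0111-1 01110- 10-011 1000-1
Round 2: 0-001-
PIs = {-00011, -01110, -11111, 0-001-, 0-1111, 00-110, 000-10, 00111-, 01-100, 0111-1, 01110-, 10-011, 1000-1, 101000, 110101, 110110, 111001}
Coverage chart:
  m2: 0-001-,000-10
  m3: -00011,0-001-
  m6: 00-110,000-10
  m14: -01110,00-110,00111-
  m15: 0-1111,00111-
  m18: 0-001- ←essential
  m19: 0-001- ←essential
  m20: 01-100 ←essential
  m28: 01-100,01110-
  m29: 0111-1,01110-
  m31: -11111,0-1111,0111-1
  m33: 1000-1 ←essential
  m35: -00011,10-011,1000-1
  m40: 101000 ←essential
  m43: 10-011 ←essential
  m46: -01110 ←essential
  m54: 110110 ←essential
  m57: 111001 ←essential
  m63: -11111 ←essential
Essential: -01110, -11111, 0-001-, 01-100, 10-011, 1000-1, 101000, 110110, 111001
Petrick residual → 0-1111, 00-110, 0111-1
Min cover (12 terms): b'cdef' + bcdef + a'c'd'e + a'cdef + a'b'def' + a'bde'f' + a'bcdf + ab'd'ef + ab'c'd'f + ab'cd'e'f' + abc'def' + abcd'e'f

12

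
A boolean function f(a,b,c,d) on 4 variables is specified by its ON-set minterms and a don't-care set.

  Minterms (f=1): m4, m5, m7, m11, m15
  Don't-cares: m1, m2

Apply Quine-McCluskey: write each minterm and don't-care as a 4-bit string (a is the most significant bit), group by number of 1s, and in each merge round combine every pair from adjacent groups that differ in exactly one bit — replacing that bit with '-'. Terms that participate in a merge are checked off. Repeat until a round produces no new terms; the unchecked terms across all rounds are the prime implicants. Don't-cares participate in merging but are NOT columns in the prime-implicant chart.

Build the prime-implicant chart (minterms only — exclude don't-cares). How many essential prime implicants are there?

size-2^0 implicants → 0001(✓)  0010  0100(✓)  0101(✓)  0111(✓)  1011(✓)  1111(✓)
size-2^1 implicants → -111  0-01  01-1  010-  1-11
Unchecked terms (primes): -111, 0-01, 0010, 01-1, 010-, 1-11
Minterm coverage:
  m4 ⊆ 010- [E]
  m5 ⊆ 0-01,01-1,010-
  m7 ⊆ -111,01-1
  m11 ⊆ 1-11 [E]
  m15 ⊆ -111,1-11
E = {010-, 1-11}

2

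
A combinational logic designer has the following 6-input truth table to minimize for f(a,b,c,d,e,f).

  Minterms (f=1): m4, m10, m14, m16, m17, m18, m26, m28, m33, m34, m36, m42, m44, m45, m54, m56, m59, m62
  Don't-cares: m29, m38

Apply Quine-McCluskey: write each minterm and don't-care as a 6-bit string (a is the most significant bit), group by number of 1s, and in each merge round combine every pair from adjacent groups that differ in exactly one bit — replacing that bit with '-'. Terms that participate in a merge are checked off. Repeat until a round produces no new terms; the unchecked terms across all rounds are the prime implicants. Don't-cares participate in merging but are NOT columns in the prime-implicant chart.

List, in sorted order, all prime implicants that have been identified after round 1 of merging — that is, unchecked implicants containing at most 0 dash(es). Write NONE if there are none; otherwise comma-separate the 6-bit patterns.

size-2^0 implicants → 000100(✓)  001010(✓)  001110(✓)  010000(✓)  010001(✓)  010010(✓)  011010(✓)  011100(✓)  011101(✓)  100001  100010(✓)  100100(✓)  100110(✓)  101010(✓)  101100(✓)  101101(✓)  110110(✓)  111000  111011  111110(✓)
size-2^1 implicants → -00100  -01010  0-1010  001-10  01-010  0100-0  01000-  01110-  1-0110  10-010  10-100  100-10  1001-0  10110-  11-110
Unchecked terms (primes): -00100, -01010, 0-1010, 001-10, 01-010, 0100-0, 01000-, 01110-, 1-0110, 10-010, 10-100, 100-10, 100001, 1001-0, 10110-, 11-110, 111000, 111011

100001, 111000, 111011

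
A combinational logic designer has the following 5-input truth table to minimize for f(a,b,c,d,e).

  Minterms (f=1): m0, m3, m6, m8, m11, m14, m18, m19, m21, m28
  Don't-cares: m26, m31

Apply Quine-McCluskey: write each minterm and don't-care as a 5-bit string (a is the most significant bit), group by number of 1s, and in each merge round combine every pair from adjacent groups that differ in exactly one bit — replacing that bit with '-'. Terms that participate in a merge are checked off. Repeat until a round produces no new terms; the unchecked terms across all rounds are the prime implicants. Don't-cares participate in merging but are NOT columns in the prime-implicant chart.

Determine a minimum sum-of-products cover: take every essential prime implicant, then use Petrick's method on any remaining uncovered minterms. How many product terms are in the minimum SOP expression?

Round 0: 00000✓ 00011✓ 00110✓ 01000✓ 01011✓ 01110✓ 10010✓ 10011✓ 10101 11010✓ 11100 11111
Round 1: -0011 0-000 0-011 0-110 1-010 1001-
PIs = {-0011, 0-000, 0-011, 0-110, 1-010, 1001-, 10101, 11100, 11111}
Coverage chart:
  m0: 0-000 ←essential
  m3: -0011,0-011
  m6: 0-110 ←essential
  m8: 0-000 ←essential
  m11: 0-011 ←essential
  m14: 0-110 ←essential
  m18: 1-010,1001-
  m19: -0011,1001-
  m21: 10101 ←essential
  m28: 11100 ←essential
Essential: 0-000, 0-011, 0-110, 10101, 11100
Petrick residual → 1001-
Min cover (6 terms): a'c'd'e' + a'c'de + a'cde' + ab'c'd + ab'cd'e + abcd'e'

6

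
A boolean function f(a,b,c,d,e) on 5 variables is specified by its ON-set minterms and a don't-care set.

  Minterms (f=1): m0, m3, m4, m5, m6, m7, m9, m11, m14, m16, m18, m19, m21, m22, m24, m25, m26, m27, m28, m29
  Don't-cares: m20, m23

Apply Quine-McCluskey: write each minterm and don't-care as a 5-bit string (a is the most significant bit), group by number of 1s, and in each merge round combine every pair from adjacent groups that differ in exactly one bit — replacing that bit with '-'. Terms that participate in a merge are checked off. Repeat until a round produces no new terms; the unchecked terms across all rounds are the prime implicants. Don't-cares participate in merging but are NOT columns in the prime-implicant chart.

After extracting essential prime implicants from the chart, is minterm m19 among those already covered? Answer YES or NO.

NO

Round 0: 00000✓ 00011✓ 00100✓ 00101✓ 00110✓ 00111✓ 01001✓ 01011✓ 01110✓ 10000✓ 10010✓ 10011✓ 10100✓ 10101✓ 10110✓ 10111✓ 11000✓ 11001✓ 11010✓ 11011✓ 11100✓ 11101✓
Round 1: -0000✓ -0011✓ -0100✓ -0101✓ -0110✓ -0111✓ -1001✓ -1011✓ 0-011✓ 0-110 00-00✓ 00-11✓ 001-0✓ 001-1✓ 0010-✓ 0011-✓ 010-1✓ 1-000✓ 1-010✓ 1-011✓ 1-100✓ 1-101✓ 10-00✓ 10-10✓ 10-11✓ 100-0✓ 1001-✓ 101-0✓ 101-1✓ 1010-✓ 1011-✓ 11-00✓ 11-01✓ 110-0✓ 110-1✓ 1100-✓ 1101-✓ 1110-✓
Round 2: --011 -0-00 -0-11 -01-0✓ -01-1✓ -010-✓ -011-✓ -10-1 001--✓ 1--00 1-0-0 1-01- 1-10- 10--0 10-1- 101--✓ 11-0- 110--
Round 3: -01--
PIs = {--011, -0-00, -0-11, -01--, -10-1, 0-110, 1--00, 1-0-0, 1-01-, 1-10-, 10--0, 10-1-, 11-0-, 110--}
Coverage chart:
  m0: -0-00 ←essential
  m3: --011,-0-11
  m4: -0-00,-01--
  m5: -01-- ←essential
  m6: -01--,0-110
  m7: -0-11,-01--
  m9: -10-1 ←essential
  m11: --011,-10-1
  m14: 0-110 ←essential
  m16: -0-00,1--00,1-0-0,10--0
  m18: 1-0-0,1-01-,10--0,10-1-
  m19: --011,-0-11,1-01-,10-1-
  m21: -01--,1-10-
  m22: -01--,10--0,10-1-
  m24: 1--00,1-0-0,11-0-,110--
  m25: -10-1,11-0-,110--
  m26: 1-0-0,1-01-,110--
  m27: --011,-10-1,1-01-,110--
  m28: 1--00,1-10-,11-0-
  m29: 1-10-,11-0-
Essential: -0-00, -01--, -10-1, 0-110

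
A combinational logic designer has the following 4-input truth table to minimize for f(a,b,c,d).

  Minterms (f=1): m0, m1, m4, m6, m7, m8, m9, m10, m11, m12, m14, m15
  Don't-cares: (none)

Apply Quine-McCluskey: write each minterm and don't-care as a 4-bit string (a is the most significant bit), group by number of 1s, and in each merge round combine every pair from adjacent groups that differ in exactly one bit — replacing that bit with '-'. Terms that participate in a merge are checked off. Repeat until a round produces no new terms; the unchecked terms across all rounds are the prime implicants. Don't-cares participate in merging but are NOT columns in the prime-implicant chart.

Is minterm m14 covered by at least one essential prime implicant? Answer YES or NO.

YES

Round 0: 0000✓ 0001✓ 0100✓ 0110✓ 0111✓ 1000✓ 1001✓ 1010✓ 1011✓ 1100✓ 1110✓ 1111✓
Round 1: -000✓ -001✓ -100✓ -110✓ -111✓ 0-00✓ 000-✓ 01-0✓ 011-✓ 1-00✓ 1-10✓ 1-11✓ 10-0✓ 10-1✓ 100-✓ 101-✓ 11-0✓ 111-✓
Round 2: --00 -00- -1-0 -11- 1--0 1-1- 10--
PIs = {--00, -00-, -1-0, -11-, 1--0, 1-1-, 10--}
Coverage chart:
  m0: --00,-00-
  m1: -00- ←essential
  m4: --00,-1-0
  m6: -1-0,-11-
  m7: -11- ←essential
  m8: --00,-00-,1--0,10--
  m9: -00-,10--
  m10: 1--0,1-1-,10--
  m11: 1-1-,10--
  m12: --00,-1-0,1--0
  m14: -1-0,-11-,1--0,1-1-
  m15: -11-,1-1-
Essential: -00-, -11-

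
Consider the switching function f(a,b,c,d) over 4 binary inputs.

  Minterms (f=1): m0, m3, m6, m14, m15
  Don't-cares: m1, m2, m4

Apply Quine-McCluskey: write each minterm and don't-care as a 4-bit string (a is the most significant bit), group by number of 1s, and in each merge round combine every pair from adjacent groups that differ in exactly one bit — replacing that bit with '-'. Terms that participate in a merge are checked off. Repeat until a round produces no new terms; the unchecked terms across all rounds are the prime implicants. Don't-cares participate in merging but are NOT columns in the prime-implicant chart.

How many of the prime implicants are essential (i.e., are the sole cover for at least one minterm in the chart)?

2

size-2^0 implicants → 0000(✓)  0001(✓)  0010(✓)  0011(✓)  0100(✓)  0110(✓)  1110(✓)  1111(✓)
size-2^1 implicants → -110  0-00(✓)  0-10(✓)  00-0(✓)  00-1(✓)  000-(✓)  001-(✓)  01-0(✓)  111-
size-2^2 implicants → 0--0  00--
Unchecked terms (primes): -110, 0--0, 00--, 111-
Minterm coverage:
  m0 ⊆ 0--0,00--
  m3 ⊆ 00-- [E]
  m6 ⊆ -110,0--0
  m14 ⊆ -110,111-
  m15 ⊆ 111- [E]
E = {00--, 111-}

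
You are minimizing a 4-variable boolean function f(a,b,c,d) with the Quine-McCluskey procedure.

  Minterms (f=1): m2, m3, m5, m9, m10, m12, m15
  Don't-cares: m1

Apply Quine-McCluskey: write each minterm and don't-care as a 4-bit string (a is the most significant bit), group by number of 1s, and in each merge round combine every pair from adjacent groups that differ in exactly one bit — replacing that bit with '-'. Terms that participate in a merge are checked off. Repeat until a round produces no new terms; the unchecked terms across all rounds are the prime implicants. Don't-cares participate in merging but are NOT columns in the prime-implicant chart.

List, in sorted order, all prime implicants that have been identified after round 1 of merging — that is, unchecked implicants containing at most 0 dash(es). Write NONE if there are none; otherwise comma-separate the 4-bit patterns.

1100, 1111

[col 0] 0001*, 0010*, 0011*, 0101*, 1001*, 1010*, 1100, 1111
[col 1] -001, -010, 0-01, 00-1, 001-
Prime implicants: -001, -010, 0-01, 00-1, 001-, 1100, 1111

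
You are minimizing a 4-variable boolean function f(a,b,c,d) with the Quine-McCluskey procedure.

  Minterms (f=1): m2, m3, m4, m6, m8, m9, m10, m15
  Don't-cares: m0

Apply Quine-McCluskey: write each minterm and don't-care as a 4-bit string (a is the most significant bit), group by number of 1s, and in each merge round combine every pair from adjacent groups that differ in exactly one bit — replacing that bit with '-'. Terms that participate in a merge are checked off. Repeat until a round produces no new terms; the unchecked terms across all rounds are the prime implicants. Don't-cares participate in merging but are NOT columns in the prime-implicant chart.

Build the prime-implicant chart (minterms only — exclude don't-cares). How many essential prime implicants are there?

[col 0] 0000*, 0010*, 0011*, 0100*, 0110*, 1000*, 1001*, 1010*, 1111
[col 1] -000*, -010*, 0-00*, 0-10*, 00-0*, 001-, 01-0*, 10-0*, 100-
[col 2] -0-0, 0--0
Prime implicants: -0-0, 0--0, 001-, 100-, 1111
PI chart (minterm → PIs covering it):
  2 | -0-0,0--0,001-
  3 | 001-  (sole → essential)
  4 | 0--0  (sole → essential)
  6 | 0--0  (sole → essential)
  8 | -0-0,100-
  9 | 100-  (sole → essential)
  10 | -0-0  (sole → essential)
  15 | 1111  (sole → essential)
Essential prime implicants: -0-0, 0--0, 001-, 100-, 1111

5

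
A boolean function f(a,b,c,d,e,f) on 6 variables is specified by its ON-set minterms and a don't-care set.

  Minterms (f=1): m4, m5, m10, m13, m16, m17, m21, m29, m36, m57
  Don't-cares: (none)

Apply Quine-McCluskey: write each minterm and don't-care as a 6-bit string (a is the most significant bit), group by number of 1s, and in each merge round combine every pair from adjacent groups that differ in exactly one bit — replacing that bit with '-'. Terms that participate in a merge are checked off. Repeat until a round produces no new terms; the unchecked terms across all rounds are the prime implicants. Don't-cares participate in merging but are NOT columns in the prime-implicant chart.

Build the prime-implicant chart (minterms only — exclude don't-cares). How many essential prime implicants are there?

[col 0] 000100*, 000101*, 001010, 001101*, 010000*, 010001*, 010101*, 011101*, 100100*, 111001
[col 1] -00100, 0-0101*, 0-1101*, 00-101*, 00010-, 01-101*, 010-01, 01000-
[col 2] 0--101
Prime implicants: -00100, 0--101, 00010-, 001010, 010-01, 01000-, 111001
PI chart (minterm → PIs covering it):
  4 | -00100,00010-
  5 | 0--101,00010-
  10 | 001010  (sole → essential)
  13 | 0--101  (sole → essential)
  16 | 01000-  (sole → essential)
  17 | 010-01,01000-
  21 | 0--101,010-01
  29 | 0--101  (sole → essential)
  36 | -00100  (sole → essential)
  57 | 111001  (sole → essential)
Essential prime implicants: -00100, 0--101, 001010, 01000-, 111001

5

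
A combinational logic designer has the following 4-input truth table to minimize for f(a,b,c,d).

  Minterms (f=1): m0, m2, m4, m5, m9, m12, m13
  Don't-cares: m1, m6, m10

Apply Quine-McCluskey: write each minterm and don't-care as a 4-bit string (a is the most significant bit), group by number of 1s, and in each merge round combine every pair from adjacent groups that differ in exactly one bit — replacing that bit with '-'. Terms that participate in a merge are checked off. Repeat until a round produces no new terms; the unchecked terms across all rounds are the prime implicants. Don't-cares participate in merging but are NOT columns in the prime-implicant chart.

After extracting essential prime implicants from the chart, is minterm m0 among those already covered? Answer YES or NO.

size-2^0 implicants → 0000(✓)  0001(✓)  0010(✓)  0100(✓)  0101(✓)  0110(✓)  1001(✓)  1010(✓)  1100(✓)  1101(✓)
size-2^1 implicants → -001(✓)  -010  -100(✓)  -101(✓)  0-00(✓)  0-01(✓)  0-10(✓)  00-0(✓)  000-(✓)  01-0(✓)  010-(✓)  1-01(✓)  110-(✓)
size-2^2 implicants → --01  -10-  0--0  0-0-
Unchecked terms (primes): --01, -010, -10-, 0--0, 0-0-
Minterm coverage:
  m0 ⊆ 0--0,0-0-
  m2 ⊆ -010,0--0
  m4 ⊆ -10-,0--0,0-0-
  m5 ⊆ --01,-10-,0-0-
  m9 ⊆ --01 [E]
  m12 ⊆ -10- [E]
  m13 ⊆ --01,-10-
E = {--01, -10-}

NO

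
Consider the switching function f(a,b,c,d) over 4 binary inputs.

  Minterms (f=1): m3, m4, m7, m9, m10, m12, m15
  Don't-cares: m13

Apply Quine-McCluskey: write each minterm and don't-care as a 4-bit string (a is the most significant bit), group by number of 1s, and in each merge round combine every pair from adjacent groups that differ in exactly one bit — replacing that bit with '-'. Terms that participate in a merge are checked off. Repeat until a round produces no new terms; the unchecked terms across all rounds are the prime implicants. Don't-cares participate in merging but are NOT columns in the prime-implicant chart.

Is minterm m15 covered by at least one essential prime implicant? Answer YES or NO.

NO

Round 0: 0011✓ 0100✓ 0111✓ 1001✓ 1010 1100✓ 1101✓ 1111✓
Round 1: -100 -111 0-11 1-01 11-1 110-
PIs = {-100, -111, 0-11, 1-01, 1010, 11-1, 110-}
Coverage chart:
  m3: 0-11 ←essential
  m4: -100 ←essential
  m7: -111,0-11
  m9: 1-01 ←essential
  m10: 1010 ←essential
  m12: -100,110-
  m15: -111,11-1
Essential: -100, 0-11, 1-01, 1010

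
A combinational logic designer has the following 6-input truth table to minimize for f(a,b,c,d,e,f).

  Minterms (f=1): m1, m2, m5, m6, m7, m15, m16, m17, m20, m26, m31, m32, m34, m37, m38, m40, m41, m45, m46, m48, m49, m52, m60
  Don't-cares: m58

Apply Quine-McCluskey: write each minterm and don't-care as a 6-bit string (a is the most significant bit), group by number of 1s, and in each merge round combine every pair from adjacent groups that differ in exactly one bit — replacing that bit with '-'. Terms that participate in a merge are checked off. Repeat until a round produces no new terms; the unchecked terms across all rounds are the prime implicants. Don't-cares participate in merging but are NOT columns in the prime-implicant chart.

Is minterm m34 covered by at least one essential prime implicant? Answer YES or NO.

[col 0] 000001*, 000010*, 000101*, 000110*, 000111*, 001111*, 010000*, 010001*, 010100*, 011010*, 011111*, 100000*, 100010*, 100101*, 100110*, 101000*, 101001*, 101101*, 101110*, 110000*, 110001*, 110100*, 111010*, 111100*
[col 1] -00010*, -00101, -00110*, -10000*, -10001*, -10100*, -11010, 0-0001, 0-1111, 00-111, 000-01, 000-10*, 0001-1, 00011-, 010-00*, 01000-*, 1-0000, 10-000, 10-101, 10-110, 100-10*, 1000-0, 101-01, 10100-, 11-100, 110-00*, 11000-*
[col 2] -00-10, -10-00, -1000-
Prime implicants: -00-10, -00101, -10-00, -1000-, -11010, 0-0001, 0-1111, 00-111, 000-01, 0001-1, 00011-, 1-0000, 10-000, 10-101, 10-110, 1000-0, 101-01, 10100-, 11-100
PI chart (minterm → PIs covering it):
  1 | 0-0001,000-01
  2 | -00-10  (sole → essential)
  5 | -00101,000-01,0001-1
  6 | -00-10,00011-
  7 | 00-111,0001-1,00011-
  15 | 0-1111,00-111
  16 | -10-00,-1000-
  17 | -1000-,0-0001
  20 | -10-00  (sole → essential)
  26 | -11010  (sole → essential)
  31 | 0-1111  (sole → essential)
  32 | 1-0000,10-000,1000-0
  34 | -00-10,1000-0
  37 | -00101,10-101
  38 | -00-10,10-110
  40 | 10-000,10100-
  41 | 101-01,10100-
  45 | 10-101,101-01
  46 | 10-110  (sole → essential)
  48 | -10-00,-1000-,1-0000
  49 | -1000-  (sole → essential)
  52 | -10-00,11-100
  60 | 11-100  (sole → essential)
Essential prime implicants: -00-10, -10-00, -1000-, -11010, 0-1111, 10-110, 11-100

YES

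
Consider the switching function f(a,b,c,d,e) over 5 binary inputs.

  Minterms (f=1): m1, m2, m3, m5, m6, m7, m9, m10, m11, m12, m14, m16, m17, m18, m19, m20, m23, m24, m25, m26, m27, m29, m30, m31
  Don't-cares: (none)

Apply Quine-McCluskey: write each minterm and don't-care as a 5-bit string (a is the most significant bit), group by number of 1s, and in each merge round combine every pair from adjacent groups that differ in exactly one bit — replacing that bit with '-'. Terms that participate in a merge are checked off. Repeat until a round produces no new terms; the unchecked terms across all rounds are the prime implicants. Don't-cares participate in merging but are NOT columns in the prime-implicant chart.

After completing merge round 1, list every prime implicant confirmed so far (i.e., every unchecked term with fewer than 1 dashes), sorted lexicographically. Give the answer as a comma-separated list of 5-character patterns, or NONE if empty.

NONE

Round 0: 00001✓ 00010✓ 00011✓ 00101✓ 00110✓ 00111✓ 01001✓ 01010✓ 01011✓ 01100✓ 01110✓ 10000✓ 10001✓ 10010✓ 10011✓ 10100✓ 10111✓ 11000✓ 11001✓ 11010✓ 11011✓ 11101✓ 11110✓ 11111✓
Round 1: -0001✓ -0010✓ -0011✓ -0111✓ -1001✓ -1010✓ -1011✓ -1110✓ 0-001✓ 0-010✓ 0-011✓ 0-110✓ 00-01✓ 00-10✓ 00-11✓ 000-1✓ 0001-✓ 001-1✓ 0011-✓ 01-10✓ 010-1✓ 0101-✓ 011-0 1-000✓ 1-001✓ 1-010✓ 1-011✓ 1-111✓ 10-00 10-11✓ 100-0✓ 100-1✓ 1000-✓ 1001-✓ 11-01✓ 11-10✓ 11-11✓ 110-0✓ 110-1✓ 1100-✓ 1101-✓ 111-1✓ 1111-✓
Round 2: --001✓ --010✓ --011✓ -0-11 -00-1✓ -001-✓ -1-10 -10-1✓ -101-✓ 0--10 0-0-1✓ 0-01-✓ 00--1 00-1- 1--11 1-0-0✓ 1-0-1✓ 1-00-✓ 1-01-✓ 100--✓ 11--1 11-1- 110--✓
Round 3: --0-1 --01- 1-0--
PIs = {--0-1, --01-, -0-11, -1-10, 0--10, 00--1, 00-1-, 011-0, 1--11, 1-0--, 10-00, 11--1, 11-1-}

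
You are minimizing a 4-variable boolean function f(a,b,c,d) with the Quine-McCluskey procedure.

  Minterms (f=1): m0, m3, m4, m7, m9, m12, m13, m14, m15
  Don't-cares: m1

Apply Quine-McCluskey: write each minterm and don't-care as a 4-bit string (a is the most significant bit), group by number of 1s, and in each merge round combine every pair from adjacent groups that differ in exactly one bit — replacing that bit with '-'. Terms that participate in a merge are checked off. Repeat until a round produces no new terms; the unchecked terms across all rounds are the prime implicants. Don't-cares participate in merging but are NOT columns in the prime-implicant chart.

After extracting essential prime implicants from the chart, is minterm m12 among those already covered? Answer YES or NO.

[col 0] 0000*, 0001*, 0011*, 0100*, 0111*, 1001*, 1100*, 1101*, 1110*, 1111*
[col 1] -001, -100, -111, 0-00, 0-11, 00-1, 000-, 1-01, 11-0*, 11-1*, 110-*, 111-*
[col 2] 11--
Prime implicants: -001, -100, -111, 0-00, 0-11, 00-1, 000-, 1-01, 11--
PI chart (minterm → PIs covering it):
  0 | 0-00,000-
  3 | 0-11,00-1
  4 | -100,0-00
  7 | -111,0-11
  9 | -001,1-01
  12 | -100,11--
  13 | 1-01,11--
  14 | 11--  (sole → essential)
  15 | -111,11--
Essential prime implicants: 11--

YES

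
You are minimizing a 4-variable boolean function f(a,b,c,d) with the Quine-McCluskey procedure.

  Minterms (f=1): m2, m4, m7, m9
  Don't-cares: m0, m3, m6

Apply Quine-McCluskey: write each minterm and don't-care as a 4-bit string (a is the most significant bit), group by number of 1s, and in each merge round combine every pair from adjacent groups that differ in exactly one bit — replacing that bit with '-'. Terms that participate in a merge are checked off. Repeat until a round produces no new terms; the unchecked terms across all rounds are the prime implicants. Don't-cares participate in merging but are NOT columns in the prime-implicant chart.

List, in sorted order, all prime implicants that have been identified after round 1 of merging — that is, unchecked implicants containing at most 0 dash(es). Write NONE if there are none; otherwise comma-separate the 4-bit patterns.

Round 0: 0000✓ 0010✓ 0011✓ 0100✓ 0110✓ 0111✓ 1001
Round 1: 0-00✓ 0-10✓ 0-11✓ 00-0✓ 001-✓ 01-0✓ 011-✓
Round 2: 0--0 0-1-
PIs = {0--0, 0-1-, 1001}

1001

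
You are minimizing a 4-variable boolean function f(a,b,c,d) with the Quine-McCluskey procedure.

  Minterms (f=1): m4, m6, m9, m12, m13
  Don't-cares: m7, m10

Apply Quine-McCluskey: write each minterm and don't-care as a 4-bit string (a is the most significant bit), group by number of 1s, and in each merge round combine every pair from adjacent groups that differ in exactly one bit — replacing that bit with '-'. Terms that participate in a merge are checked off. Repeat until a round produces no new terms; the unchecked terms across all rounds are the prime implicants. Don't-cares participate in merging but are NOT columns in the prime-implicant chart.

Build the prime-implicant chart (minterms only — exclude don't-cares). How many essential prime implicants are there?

Round 0: 0100✓ 0110✓ 0111✓ 1001✓ 1010 1100✓ 1101✓
Round 1: -100 01-0 011- 1-01 110-
PIs = {-100, 01-0, 011-, 1-01, 1010, 110-}
Coverage chart:
  m4: -100,01-0
  m6: 01-0,011-
  m9: 1-01 ←essential
  m12: -100,110-
  m13: 1-01,110-
Essential: 1-01

1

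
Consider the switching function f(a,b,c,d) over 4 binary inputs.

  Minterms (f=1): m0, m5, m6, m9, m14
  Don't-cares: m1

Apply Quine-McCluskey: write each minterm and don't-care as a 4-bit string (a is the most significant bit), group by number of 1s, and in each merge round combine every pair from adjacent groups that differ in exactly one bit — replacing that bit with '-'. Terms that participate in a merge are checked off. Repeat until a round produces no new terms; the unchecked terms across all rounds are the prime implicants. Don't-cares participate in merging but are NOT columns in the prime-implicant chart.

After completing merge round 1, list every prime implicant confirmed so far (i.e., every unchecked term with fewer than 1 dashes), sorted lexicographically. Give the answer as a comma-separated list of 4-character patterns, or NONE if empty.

NONE

size-2^0 implicants → 0000(✓)  0001(✓)  0101(✓)  0110(✓)  1001(✓)  1110(✓)
size-2^1 implicants → -001  -110  0-01  000-
Unchecked terms (primes): -001, -110, 0-01, 000-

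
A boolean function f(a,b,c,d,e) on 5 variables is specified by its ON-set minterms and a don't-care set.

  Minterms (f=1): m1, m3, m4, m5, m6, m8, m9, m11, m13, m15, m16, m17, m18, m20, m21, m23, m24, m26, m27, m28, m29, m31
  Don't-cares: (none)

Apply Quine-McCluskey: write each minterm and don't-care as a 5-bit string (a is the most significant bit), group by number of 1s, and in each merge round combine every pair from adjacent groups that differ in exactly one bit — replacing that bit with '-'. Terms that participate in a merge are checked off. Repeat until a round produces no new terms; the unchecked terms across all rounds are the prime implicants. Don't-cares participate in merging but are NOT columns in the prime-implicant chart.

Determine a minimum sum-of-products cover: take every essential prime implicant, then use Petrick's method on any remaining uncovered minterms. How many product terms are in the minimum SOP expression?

9

size-2^0 implicants → 00001(✓)  00011(✓)  00100(✓)  00101(✓)  00110(✓)  01000(✓)  01001(✓)  01011(✓)  01101(✓)  01111(✓)  10000(✓)  10001(✓)  10010(✓)  10100(✓)  10101(✓)  10111(✓)  11000(✓)  11010(✓)  11011(✓)  11100(✓)  11101(✓)  11111(✓)
size-2^1 implicants → -0001(✓)  -0100(✓)  -0101(✓)  -1000  -1011(✓)  -1101(✓)  -1111(✓)  0-001(✓)  0-011(✓)  0-101(✓)  00-01(✓)  000-1(✓)  001-0  0010-(✓)  01-01(✓)  01-11(✓)  010-1(✓)  0100-  011-1(✓)  1-000(✓)  1-010(✓)  1-100(✓)  1-101(✓)  1-111(✓)  10-00(✓)  10-01(✓)  100-0(✓)  1000-(✓)  101-1(✓)  1010-(✓)  11-00(✓)  11-11(✓)  110-0(✓)  1101-  111-1(✓)  1110-(✓)
size-2^2 implicants → --101  -0-01  -010-  -1-11  -11-1  0--01  0-0-1  01--1  1--00  1-0-0  1-1-1  1-10-  10-0-
Unchecked terms (primes): --101, -0-01, -010-, -1-11, -1000, -11-1, 0--01, 0-0-1, 001-0, 01--1, 0100-, 1--00, 1-0-0, 1-1-1, 1-10-, 10-0-, 1101-
Minterm coverage:
  m1 ⊆ -0-01,0--01,0-0-1
  m3 ⊆ 0-0-1 [E]
  m4 ⊆ -010-,001-0
  m5 ⊆ --101,-0-01,-010-,0--01
  m6 ⊆ 001-0 [E]
  m8 ⊆ -1000,0100-
  m9 ⊆ 0--01,0-0-1,01--1,0100-
  m11 ⊆ -1-11,0-0-1,01--1
  m13 ⊆ --101,-11-1,0--01,01--1
  m15 ⊆ -1-11,-11-1,01--1
  m16 ⊆ 1--00,1-0-0,10-0-
  m17 ⊆ -0-01,10-0-
  m18 ⊆ 1-0-0 [E]
  m20 ⊆ -010-,1--00,1-10-,10-0-
  m21 ⊆ --101,-0-01,-010-,1-1-1,1-10-,10-0-
  m23 ⊆ 1-1-1 [E]
  m24 ⊆ -1000,1--00,1-0-0
  m26 ⊆ 1-0-0,1101-
  m27 ⊆ -1-11,1101-
  m28 ⊆ 1--00,1-10-
  m29 ⊆ --101,-11-1,1-1-1,1-10-
  m31 ⊆ -1-11,-11-1,1-1-1
E = {0-0-1, 001-0, 1-0-0, 1-1-1}
Petrick residual → --101, -0-01, -1-11, -1000, 1--00
Cover = cd'e + b'd'e + bde + bc'd'e' + a'c'e + a'b'ce' + ad'e' + ac'e' + ace  |cover|=9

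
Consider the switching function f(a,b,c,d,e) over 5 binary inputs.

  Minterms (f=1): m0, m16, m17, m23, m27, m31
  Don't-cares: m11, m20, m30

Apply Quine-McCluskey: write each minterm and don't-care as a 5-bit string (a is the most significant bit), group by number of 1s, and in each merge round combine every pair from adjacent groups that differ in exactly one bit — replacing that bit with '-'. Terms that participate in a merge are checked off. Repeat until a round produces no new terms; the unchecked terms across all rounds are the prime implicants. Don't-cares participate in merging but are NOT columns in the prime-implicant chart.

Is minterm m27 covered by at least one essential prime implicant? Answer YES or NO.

NO

[col 0] 00000*, 01011*, 10000*, 10001*, 10100*, 10111*, 11011*, 11110*, 11111*
[col 1] -0000, -1011, 1-111, 10-00, 1000-, 11-11, 1111-
Prime implicants: -0000, -1011, 1-111, 10-00, 1000-, 11-11, 1111-
PI chart (minterm → PIs covering it):
  0 | -0000  (sole → essential)
  16 | -0000,10-00,1000-
  17 | 1000-  (sole → essential)
  23 | 1-111  (sole → essential)
  27 | -1011,11-11
  31 | 1-111,11-11,1111-
Essential prime implicants: -0000, 1-111, 1000-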